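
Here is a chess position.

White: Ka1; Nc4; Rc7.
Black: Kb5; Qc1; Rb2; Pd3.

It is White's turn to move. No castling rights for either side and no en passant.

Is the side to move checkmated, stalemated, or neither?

checkmate

White to move; white king on a1.
In check: yes, from the black queen on c1.
King squares — b1: attacked by Qc1; a2: attacked by Rb2; b2: attacked by Qc1.
Legal moves for White: none.
In check with no legal moves → checkmate.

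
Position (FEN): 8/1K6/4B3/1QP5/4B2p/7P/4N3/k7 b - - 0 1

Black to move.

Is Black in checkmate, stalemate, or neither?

stalemate

Black to move; black king on a1.
In check: no.
King squares — b1: attacked by Be4; a2: attacked by Be6; b2: attacked by Qb5.
Legal moves for Black: none.
Not in check and no legal moves → stalemate.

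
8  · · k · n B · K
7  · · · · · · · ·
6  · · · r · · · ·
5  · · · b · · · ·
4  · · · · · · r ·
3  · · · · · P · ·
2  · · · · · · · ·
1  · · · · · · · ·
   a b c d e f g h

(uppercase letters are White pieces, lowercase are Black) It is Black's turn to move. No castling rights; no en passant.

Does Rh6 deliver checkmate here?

After Rh6: white king on h8; in check: yes, from the black rook on h6.
White has 1 legal reply: Bxh6.
In check but a legal move exists → not checkmate.

no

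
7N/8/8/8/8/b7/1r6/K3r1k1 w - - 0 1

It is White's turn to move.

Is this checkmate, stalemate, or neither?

checkmate

White to move; white king on a1.
In check: yes, from the black rook on e1.
King squares — b1: attacked by Re1; a2: attacked by Rb2; b2: attacked by Ba3.
Legal moves for White: none.
In check with no legal moves → checkmate.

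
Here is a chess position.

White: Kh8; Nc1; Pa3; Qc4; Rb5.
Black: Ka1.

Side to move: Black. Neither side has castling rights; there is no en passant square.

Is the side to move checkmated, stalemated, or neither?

stalemate

Black to move; black king on a1.
In check: no.
King squares — b1: attacked by Rb5; a2: attacked by Nc1; b2: attacked by Rb5.
Legal moves for Black: none.
Not in check and no legal moves → stalemate.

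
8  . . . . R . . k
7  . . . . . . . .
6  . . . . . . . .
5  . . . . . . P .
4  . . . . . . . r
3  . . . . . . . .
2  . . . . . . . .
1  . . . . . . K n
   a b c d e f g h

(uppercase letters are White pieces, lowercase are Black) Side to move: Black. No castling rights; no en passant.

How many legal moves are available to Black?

Black to move; king on h8.
In check: yes, from the white rook on e8.
Legal moves: Kh7, Kg7.
Count: 2.

2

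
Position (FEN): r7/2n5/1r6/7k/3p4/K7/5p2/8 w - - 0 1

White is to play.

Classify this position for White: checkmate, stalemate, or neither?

White to move; white king on a3.
In check: yes, from the black rook on a8.
King squares — a2: attacked by Ra8; b2: attacked by Rb6; b3: attacked by Rb6; a4: attacked by Ra8; b4: attacked by Rb6.
Legal moves for White: none.
In check with no legal moves → checkmate.

checkmate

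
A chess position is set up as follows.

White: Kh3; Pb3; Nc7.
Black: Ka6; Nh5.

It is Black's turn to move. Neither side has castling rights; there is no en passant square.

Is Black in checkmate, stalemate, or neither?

neither

Black to move; black king on a6.
In check: yes, from the white knight on c7.
King squares — a5: available; b5: attacked by Nc7; b6: available; a7: available; b7: available.
Legal moves for Black: Kb7, Ka7, Kb6, Ka5.
Black is in check but has 4 legal moves → neither.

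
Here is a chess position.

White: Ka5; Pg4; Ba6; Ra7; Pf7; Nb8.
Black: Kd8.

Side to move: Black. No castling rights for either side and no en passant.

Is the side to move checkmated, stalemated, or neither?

Black to move; black king on d8.
In check: no.
King squares — c7: attacked by Ra7; d7: attacked by Ra7; e7: attacked by Ra7; c8: attacked by Ba6; e8: attacked by Pf7.
Legal moves for Black: none.
Not in check and no legal moves → stalemate.

stalemate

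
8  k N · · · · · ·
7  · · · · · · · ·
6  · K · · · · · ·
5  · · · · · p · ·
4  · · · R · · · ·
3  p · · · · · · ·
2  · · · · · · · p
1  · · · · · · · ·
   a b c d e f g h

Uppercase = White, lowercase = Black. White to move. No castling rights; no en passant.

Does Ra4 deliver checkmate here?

After Ra4: black king on a8; in check: yes, from the white rook on a4.
Black has 1 legal reply: Kxb8.
In check but a legal move exists → not checkmate.

no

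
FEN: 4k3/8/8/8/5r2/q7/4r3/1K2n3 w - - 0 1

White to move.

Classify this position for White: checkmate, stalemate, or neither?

White to move; white king on b1.
In check: no.
King squares — a1: attacked by Qa3; c1: attacked by Qa3; a2: attacked by Re2; b2: attacked by Re2; c2: attacked by Ne1.
Legal moves for White: none.
Not in check and no legal moves → stalemate.

stalemate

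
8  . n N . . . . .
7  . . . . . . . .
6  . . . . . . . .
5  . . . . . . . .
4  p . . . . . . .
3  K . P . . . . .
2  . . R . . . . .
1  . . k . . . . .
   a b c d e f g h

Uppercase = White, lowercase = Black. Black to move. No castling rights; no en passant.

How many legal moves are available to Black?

Black to move; king on c1.
In check: yes, from the white rook on c2.
Legal moves: Kxc2, Kd1, Kb1.
Count: 3.

3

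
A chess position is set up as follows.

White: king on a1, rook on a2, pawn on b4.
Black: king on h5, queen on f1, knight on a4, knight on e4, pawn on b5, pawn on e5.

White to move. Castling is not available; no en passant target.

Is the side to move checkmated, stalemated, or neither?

White to move; white king on a1.
In check: yes, from the black queen on f1.
King squares — b1: attacked by Qf1; a2: own rook; b2: attacked by Na4.
Legal moves for White: none.
In check with no legal moves → checkmate.

checkmate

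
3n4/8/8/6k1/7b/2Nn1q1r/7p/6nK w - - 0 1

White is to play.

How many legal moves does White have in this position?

White to move; king on h1.
In check: yes, from the black queen on f3.
Legal moves: none.
Count: 0.

0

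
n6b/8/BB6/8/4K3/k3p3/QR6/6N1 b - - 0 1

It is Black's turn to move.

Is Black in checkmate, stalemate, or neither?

Black to move; black king on a3.
In check: yes, from the white queen on a2.
King squares — a2: attacked by Rb2; b2: attacked by Qa2; b3: attacked by Qa2; a4: attacked by Qa2; b4: attacked by Rb2.
Legal moves for Black: none.
In check with no legal moves → checkmate.

checkmate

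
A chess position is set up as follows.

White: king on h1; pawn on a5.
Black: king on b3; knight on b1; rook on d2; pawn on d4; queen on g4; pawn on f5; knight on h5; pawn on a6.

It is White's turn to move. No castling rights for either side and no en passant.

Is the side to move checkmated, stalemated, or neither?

stalemate

White to move; white king on h1.
In check: no.
King squares — g1: attacked by Qg4; g2: attacked by Rd2; h2: attacked by Rd2.
Legal moves for White: none.
Not in check and no legal moves → stalemate.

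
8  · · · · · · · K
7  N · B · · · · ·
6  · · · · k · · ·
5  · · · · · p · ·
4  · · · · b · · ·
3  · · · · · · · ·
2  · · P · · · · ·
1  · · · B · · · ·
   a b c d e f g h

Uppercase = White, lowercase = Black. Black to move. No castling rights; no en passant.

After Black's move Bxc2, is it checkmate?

no

After Bxc2: white king on h8; in check: no.
White is not in check, so this cannot be checkmate.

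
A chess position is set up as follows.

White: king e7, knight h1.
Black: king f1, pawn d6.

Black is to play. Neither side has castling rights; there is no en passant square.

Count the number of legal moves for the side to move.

5

Black to move; king on f1.
In check: no.
Legal moves: Kg2, Ke2, Kg1, Ke1, d5.
Count: 5.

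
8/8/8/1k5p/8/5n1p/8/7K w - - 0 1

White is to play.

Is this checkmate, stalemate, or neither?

stalemate

White to move; white king on h1.
In check: no.
King squares — g1: attacked by Nf3; g2: attacked by Ph3; h2: attacked by Nf3.
Legal moves for White: none.
Not in check and no legal moves → stalemate.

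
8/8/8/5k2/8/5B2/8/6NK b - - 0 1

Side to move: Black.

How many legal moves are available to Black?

6

Black to move; king on f5.
In check: no.
Legal moves: Kg6, Kf6, Ke6, Kg5, Ke5, Kf4.
Count: 6.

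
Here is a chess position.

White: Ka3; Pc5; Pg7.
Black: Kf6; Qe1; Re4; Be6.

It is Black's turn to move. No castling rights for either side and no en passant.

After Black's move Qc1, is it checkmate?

yes

After Qc1: white king on a3; in check: yes, from the black queen on c1.
King squares — a2: attacked by Be6; b2: attacked by Qc1; b3: attacked by Be6; a4: attacked by Re4; b4: attacked by Re4.
White has no legal moves → checkmate.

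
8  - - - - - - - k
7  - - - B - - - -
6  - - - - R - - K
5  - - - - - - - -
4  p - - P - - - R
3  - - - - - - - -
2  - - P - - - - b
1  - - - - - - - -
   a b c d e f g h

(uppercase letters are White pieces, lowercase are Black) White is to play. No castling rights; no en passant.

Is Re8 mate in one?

After Re8: black king on h8; in check: yes, from the white rook on e8.
King squares — g7: attacked by Kh6; h7: attacked by Kh6; g8: attacked by Re8.
Black has no legal moves → checkmate.

yes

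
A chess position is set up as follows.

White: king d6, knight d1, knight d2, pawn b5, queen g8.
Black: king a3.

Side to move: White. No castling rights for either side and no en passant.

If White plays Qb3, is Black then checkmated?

yes

After Qb3: black king on a3; in check: yes, from the white queen on b3.
King squares — a2: attacked by Qb3; b2: attacked by Nd1; b3: attacked by Nd2; a4: attacked by Qb3; b4: attacked by Qb3.
Black has no legal moves → checkmate.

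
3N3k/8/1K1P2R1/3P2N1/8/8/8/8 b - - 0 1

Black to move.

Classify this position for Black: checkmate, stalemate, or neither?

stalemate

Black to move; black king on h8.
In check: no.
King squares — g7: attacked by Rg6; h7: attacked by Ng5; g8: attacked by Rg6.
Legal moves for Black: none.
Not in check and no legal moves → stalemate.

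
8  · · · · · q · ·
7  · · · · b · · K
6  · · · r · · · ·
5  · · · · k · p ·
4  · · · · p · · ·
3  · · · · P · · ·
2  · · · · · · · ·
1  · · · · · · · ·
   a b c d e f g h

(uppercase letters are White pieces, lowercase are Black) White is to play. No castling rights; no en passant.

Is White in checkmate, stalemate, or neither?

stalemate

White to move; white king on h7.
In check: no.
King squares — g6: attacked by Rd6; h6: attacked by Rd6; g7: attacked by Qf8; g8: attacked by Qf8; h8: attacked by Qf8.
Legal moves for White: none.
Not in check and no legal moves → stalemate.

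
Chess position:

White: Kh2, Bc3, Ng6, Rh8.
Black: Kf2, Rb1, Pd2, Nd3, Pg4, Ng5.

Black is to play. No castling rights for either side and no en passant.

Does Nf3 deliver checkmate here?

yes

After Nf3: white king on h2; in check: yes, from the black knight on f3.
King squares — g1: attacked by Rb1; h1: attacked by Rb1; g2: attacked by Kf2; g3: attacked by Kf2; h3: attacked by Pg4.
White has no legal moves → checkmate.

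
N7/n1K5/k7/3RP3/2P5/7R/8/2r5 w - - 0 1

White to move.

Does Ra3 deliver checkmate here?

yes

After Ra3: black king on a6; in check: yes, from the white rook on a3.
King squares — a5: attacked by Ra3; b5: attacked by Pc4; b6: attacked by Kc7; a7: own knight; b7: attacked by Kc7.
Black has no legal moves → checkmate.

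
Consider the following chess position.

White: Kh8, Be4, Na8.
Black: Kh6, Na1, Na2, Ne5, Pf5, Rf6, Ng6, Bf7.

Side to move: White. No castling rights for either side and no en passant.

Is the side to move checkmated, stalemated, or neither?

White to move; white king on h8.
In check: yes, from the black knight on g6.
King squares — g7: attacked by Kh6; h7: attacked by Kh6; g8: attacked by Bf7.
Legal moves for White: none.
In check with no legal moves → checkmate.

checkmate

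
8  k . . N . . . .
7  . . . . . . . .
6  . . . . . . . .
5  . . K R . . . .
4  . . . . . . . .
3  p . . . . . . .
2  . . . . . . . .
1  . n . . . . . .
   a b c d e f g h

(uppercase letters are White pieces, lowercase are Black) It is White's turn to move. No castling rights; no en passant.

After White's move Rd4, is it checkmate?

After Rd4: black king on a8; in check: no.
Black is not in check, so this cannot be checkmate.

no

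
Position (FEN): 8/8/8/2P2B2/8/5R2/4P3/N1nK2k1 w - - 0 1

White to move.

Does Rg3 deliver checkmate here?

After Rg3: black king on g1; in check: yes, from the white rook on g3.
Black has 4 legal replies: Kh2, Kf2, Kh1, Kf1.
In check but a legal move exists → not checkmate.

no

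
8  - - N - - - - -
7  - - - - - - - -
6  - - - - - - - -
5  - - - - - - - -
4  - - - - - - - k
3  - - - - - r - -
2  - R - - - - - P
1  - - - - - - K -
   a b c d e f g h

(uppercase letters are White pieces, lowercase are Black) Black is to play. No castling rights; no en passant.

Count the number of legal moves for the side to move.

18

Black to move; king on h4.
In check: no.
Legal moves: Kh5, Kg5, Kg4, Kh3, Rf8, Rf7, Rf6, Rf5, Rf4, Rh3, Rg3+, Re3, Rd3, Rc3, Rb3, Ra3, Rf2, Rf1+.
Count: 18.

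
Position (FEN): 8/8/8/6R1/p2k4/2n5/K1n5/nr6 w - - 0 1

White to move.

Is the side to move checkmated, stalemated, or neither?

checkmate

White to move; white king on a2.
In check: yes, from the black knight on c3.
King squares — a1: attacked by Rb1; b1: attacked by Nc3; b2: attacked by Rb1; a3: attacked by Nc2; b3: attacked by Na1.
Legal moves for White: none.
In check with no legal moves → checkmate.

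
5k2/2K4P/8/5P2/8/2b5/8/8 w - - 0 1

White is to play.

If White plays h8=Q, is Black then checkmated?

no

After h8=Q: black king on f8; in check: yes, from the white queen on h8.
Black has 3 legal replies: Kf7, Ke7, Bxh8.
In check but a legal move exists → not checkmate.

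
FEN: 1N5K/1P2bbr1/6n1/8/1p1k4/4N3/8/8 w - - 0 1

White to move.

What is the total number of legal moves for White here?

White to move; king on h8.
In check: yes, from the black knight on g6.
Legal moves: Kxg7.
Count: 1.

1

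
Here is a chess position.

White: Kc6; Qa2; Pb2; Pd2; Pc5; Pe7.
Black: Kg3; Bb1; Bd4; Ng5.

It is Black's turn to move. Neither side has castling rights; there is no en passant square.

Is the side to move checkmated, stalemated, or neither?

Black to move; black king on g3.
In check: no.
Legal moves for Black include: Nh7, Nf7, Ne6, Ne4, Nh3, Nf3, Bh8, Bg7, Bf6, Be5, Bxc5, Be3, Bc3, Bf2, Bxb2, Bg1, Kh4, Kg4, ... (list truncated; more exist).
Black has legal moves and is not in check → neither.

neither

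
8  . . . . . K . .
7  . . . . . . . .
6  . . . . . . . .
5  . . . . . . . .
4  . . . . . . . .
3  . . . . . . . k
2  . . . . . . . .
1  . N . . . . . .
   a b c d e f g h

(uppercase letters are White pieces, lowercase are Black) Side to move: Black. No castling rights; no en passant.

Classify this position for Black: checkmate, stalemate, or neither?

neither

Black to move; black king on h3.
In check: no.
Legal moves for Black: Kh4, Kg4, Kg3, Kh2, Kg2.
Black has 5 legal moves and is not in check → neither.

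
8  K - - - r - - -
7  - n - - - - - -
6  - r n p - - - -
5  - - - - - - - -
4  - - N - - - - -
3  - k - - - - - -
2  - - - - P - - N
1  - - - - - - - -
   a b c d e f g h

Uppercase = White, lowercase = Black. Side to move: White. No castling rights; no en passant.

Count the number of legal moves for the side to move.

0

White to move; king on a8.
In check: yes, from the black rook on e8.
Legal moves: none.
Count: 0.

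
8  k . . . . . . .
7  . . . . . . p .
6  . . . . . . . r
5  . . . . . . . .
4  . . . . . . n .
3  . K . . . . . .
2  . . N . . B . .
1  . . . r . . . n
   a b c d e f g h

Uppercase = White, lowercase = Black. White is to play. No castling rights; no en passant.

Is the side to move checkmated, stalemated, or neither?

neither

White to move; white king on b3.
In check: no.
Legal moves for White include: Kc4, Kb4, Ka4, Kc3, Ka3, Kb2, Ka2, Ba7, Bb6, Bc5, Bh4, Bd4, Bg3, Be3, Bg1, Be1, Nd4, Nb4, ... (list truncated; more exist).
White has legal moves and is not in check → neither.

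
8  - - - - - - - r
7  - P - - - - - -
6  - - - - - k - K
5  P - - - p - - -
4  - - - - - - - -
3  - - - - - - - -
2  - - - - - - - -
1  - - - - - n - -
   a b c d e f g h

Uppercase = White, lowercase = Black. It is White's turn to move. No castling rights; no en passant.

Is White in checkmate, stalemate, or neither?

White to move; white king on h6.
In check: yes, from the black rook on h8.
King squares — g5: attacked by Kf6; h5: attacked by Rh8; g6: attacked by Kf6; g7: attacked by Kf6; h7: attacked by Rh8.
Legal moves for White: none.
In check with no legal moves → checkmate.

checkmate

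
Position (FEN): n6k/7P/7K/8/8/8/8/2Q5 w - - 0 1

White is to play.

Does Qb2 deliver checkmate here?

yes

After Qb2: black king on h8; in check: yes, from the white queen on b2.
King squares — g7: attacked by Qb2; h7: attacked by Kh6; g8: attacked by Ph7.
Black has no legal moves → checkmate.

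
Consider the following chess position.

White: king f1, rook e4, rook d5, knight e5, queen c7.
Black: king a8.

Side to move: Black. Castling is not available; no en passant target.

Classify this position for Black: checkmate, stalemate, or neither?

stalemate

Black to move; black king on a8.
In check: no.
King squares — a7: attacked by Qc7; b7: attacked by Qc7; b8: attacked by Qc7.
Legal moves for Black: none.
Not in check and no legal moves → stalemate.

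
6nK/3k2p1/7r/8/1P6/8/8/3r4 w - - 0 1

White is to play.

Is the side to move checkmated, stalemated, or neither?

White to move; white king on h8.
In check: yes, from the black rook on h6.
Legal moves for White: Kxg8, Kxg7.
White is in check but has 2 legal moves → neither.

neither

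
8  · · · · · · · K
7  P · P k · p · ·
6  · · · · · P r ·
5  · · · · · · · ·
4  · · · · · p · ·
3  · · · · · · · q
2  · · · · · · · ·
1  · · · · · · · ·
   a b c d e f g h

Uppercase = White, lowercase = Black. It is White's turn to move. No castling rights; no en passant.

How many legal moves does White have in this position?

White to move; king on h8.
In check: yes, from the black queen on h3.
Legal moves: none.
Count: 0.

0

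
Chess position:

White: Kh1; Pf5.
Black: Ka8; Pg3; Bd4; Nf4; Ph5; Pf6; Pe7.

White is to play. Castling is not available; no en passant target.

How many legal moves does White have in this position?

White to move; king on h1.
In check: no.
Legal moves: none.
Count: 0.

0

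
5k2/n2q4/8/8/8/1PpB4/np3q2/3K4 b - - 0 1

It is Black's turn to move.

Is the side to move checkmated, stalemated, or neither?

Black to move; black king on f8.
In check: no.
Legal moves for Black include: Kg8, Ke8, Kg7, Kf7, Ke7, Qe8, Qd8, Qc8, Qh7, Qg7, Qdf7, Qe7, Qc7, Qb7, Qe6, Qd6, Qc6, Qdf5, ... (list truncated; more exist).
Black has legal moves and is not in check → neither.

neither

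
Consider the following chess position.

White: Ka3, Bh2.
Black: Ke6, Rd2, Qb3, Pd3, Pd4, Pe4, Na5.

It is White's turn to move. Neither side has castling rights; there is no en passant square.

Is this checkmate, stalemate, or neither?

White to move; white king on a3.
In check: yes, from the black queen on b3.
King squares — a2: attacked by Rd2; b2: attacked by Rd2; b3: attacked by Na5; a4: attacked by Qb3; b4: attacked by Qb3.
Legal moves for White: none.
In check with no legal moves → checkmate.

checkmate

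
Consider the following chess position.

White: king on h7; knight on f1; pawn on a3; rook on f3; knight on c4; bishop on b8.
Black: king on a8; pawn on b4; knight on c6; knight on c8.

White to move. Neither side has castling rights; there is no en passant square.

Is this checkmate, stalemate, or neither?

White to move; white king on h7.
In check: no.
Legal moves for White include: Bc7, Ba7, Bd6, Be5, Bf4, Bg3, Bh2, Kh8, Kg8, Kg7, Kh6, Kg6, Nd6, Nb6+, Ne5, Na5, Nce3, Ncd2, ... (list truncated; more exist).
White has legal moves and is not in check → neither.

neither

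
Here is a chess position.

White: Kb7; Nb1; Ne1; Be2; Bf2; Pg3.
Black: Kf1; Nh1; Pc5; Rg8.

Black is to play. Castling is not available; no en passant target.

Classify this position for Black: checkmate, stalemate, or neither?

Black to move; black king on f1.
In check: yes, from the white bishop on e2.
Legal moves for Black: Kxf2, Kxe2.
Black is in check but has 2 legal moves → neither.

neither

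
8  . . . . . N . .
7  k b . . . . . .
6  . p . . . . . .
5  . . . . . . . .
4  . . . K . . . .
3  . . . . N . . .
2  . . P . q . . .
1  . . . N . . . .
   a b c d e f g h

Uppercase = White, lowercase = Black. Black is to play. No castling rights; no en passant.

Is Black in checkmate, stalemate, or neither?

Black to move; black king on a7.
In check: no.
Legal moves for Black include: Bc8, Ba8, Bc6, Ba6, Bd5, Be4, Bf3, Bg2, Bh1, Kb8, Ka8, Ka6, Qa6, Qh5, Qb5, Qg4+, Qc4+, Qf3, ... (list truncated; more exist).
Black has legal moves and is not in check → neither.

neither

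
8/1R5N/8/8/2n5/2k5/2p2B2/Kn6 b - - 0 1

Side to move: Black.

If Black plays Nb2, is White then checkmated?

After Nb2: white king on a1; in check: no.
White is not in check, so this cannot be checkmate.

no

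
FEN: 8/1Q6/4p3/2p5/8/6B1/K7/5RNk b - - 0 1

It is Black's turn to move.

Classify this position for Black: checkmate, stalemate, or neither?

checkmate

Black to move; black king on h1.
In check: yes, from the white queen on b7.
King squares — g1: attacked by Rf1; g2: attacked by Qb7; h2: attacked by Bg3.
Legal moves for Black: none.
In check with no legal moves → checkmate.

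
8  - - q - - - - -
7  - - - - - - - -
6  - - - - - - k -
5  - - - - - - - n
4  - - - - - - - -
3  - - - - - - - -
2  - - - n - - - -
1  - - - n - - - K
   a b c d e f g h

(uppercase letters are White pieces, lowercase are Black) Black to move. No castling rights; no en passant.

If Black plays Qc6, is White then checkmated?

After Qc6: white king on h1; in check: yes, from the black queen on c6.
White has 2 legal replies: Kh2, Kg1.
In check but a legal move exists → not checkmate.

no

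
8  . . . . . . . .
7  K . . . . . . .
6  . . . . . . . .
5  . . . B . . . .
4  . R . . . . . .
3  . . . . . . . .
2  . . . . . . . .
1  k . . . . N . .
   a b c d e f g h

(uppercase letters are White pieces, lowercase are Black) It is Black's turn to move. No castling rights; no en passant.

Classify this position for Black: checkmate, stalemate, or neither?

stalemate

Black to move; black king on a1.
In check: no.
King squares — b1: attacked by Rb4; a2: attacked by Bd5; b2: attacked by Rb4.
Legal moves for Black: none.
Not in check and no legal moves → stalemate.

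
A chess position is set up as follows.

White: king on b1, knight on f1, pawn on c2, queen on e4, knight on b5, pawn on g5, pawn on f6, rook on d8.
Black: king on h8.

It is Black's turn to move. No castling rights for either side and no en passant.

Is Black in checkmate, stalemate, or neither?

Black to move; black king on h8.
In check: yes, from the white rook on d8.
King squares — g7: attacked by Pf6; h7: attacked by Qe4; g8: attacked by Rd8.
Legal moves for Black: none.
In check with no legal moves → checkmate.

checkmate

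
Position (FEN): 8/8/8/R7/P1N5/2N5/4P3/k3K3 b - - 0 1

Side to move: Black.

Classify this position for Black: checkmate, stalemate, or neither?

stalemate

Black to move; black king on a1.
In check: no.
King squares — b1: attacked by Nc3; a2: attacked by Nc3; b2: attacked by Nc4.
Legal moves for Black: none.
Not in check and no legal moves → stalemate.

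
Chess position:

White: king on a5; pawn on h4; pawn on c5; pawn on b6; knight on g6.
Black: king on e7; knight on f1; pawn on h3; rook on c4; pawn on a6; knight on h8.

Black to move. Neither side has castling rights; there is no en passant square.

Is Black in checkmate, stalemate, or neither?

Black to move; black king on e7.
In check: yes, from the white knight on g6.
King squares — d6: attacked by Pc5; e6: available; f6: available; d7: available; f7: available; d8: available; e8: available; f8: attacked by Ng6.
Legal moves for Black: Ke8, Kd8, Kf7, Kd7, Kf6, Ke6, Nxg6.
Black is in check but has 7 legal moves → neither.

neither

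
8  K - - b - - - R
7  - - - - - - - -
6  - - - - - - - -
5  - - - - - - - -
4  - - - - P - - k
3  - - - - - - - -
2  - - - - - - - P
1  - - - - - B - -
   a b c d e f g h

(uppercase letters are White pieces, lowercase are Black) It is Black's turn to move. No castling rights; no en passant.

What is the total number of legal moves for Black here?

2

Black to move; king on h4.
In check: yes, from the white rook on h8.
Legal moves: Kg5, Kg4.
Count: 2.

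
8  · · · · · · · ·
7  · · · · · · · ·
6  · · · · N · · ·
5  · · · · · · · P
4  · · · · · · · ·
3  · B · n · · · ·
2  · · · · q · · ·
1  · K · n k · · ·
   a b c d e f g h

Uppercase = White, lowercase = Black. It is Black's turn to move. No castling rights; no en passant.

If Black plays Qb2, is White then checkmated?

After Qb2: white king on b1; in check: yes, from the black queen on b2.
King squares — a1: attacked by Qb2; c1: attacked by Qb2; a2: attacked by Qb2; b2: attacked by Nd1; c2: attacked by Qb2.
White has no legal moves → checkmate.

yes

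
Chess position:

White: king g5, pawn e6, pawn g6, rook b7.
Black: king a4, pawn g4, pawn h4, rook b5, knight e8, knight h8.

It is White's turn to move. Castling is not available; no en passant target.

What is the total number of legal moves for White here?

5

White to move; king on g5.
In check: yes, from the black rook on b5.
Legal moves: Kh6, Kxh4, Kxg4, Kf4, Rxb5.
Count: 5.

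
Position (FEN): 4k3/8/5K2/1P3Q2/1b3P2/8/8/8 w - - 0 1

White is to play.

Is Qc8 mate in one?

yes

After Qc8: black king on e8; in check: yes, from the white queen on c8.
King squares — d7: attacked by Qc8; e7: attacked by Kf6; f7: attacked by Kf6; d8: attacked by Qc8; f8: attacked by Qc8.
Black has no legal moves → checkmate.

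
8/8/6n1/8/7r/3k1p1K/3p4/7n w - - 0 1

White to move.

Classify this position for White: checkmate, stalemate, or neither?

White to move; white king on h3.
In check: yes, from the black rook on h4.
King squares — g2: attacked by Pf3; h2: attacked by Rh4; g3: attacked by Nh1; g4: attacked by Rh4; h4: attacked by Ng6.
Legal moves for White: none.
In check with no legal moves → checkmate.

checkmate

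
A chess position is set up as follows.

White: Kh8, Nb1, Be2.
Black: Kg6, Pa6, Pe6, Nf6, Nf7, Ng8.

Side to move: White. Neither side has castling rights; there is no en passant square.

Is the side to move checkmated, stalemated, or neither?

checkmate

White to move; white king on h8.
In check: yes, from the black knight on f7.
King squares — g7: attacked by Kg6; h7: attacked by Nf6; g8: attacked by Nf6.
Legal moves for White: none.
In check with no legal moves → checkmate.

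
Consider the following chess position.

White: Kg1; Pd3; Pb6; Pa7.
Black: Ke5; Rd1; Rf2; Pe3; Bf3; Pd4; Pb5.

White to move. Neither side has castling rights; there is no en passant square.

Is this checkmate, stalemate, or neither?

White to move; white king on g1.
In check: yes, from the black rook on d1.
King squares — f1: attacked by Rd1; h1: attacked by Rd1; f2: attacked by Pe3; g2: attacked by Rf2; h2: attacked by Rf2.
Legal moves for White: none.
In check with no legal moves → checkmate.

checkmate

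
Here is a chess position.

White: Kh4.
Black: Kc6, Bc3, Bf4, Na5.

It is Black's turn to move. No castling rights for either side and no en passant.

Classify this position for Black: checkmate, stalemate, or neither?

Black to move; black king on c6.
In check: no.
Legal moves for Black include: Kd7, Kc7, Kb7, Kd6, Kb6, Kd5, Kc5, Kb5, Nb7, Nc4, Nb3, Bb8, Bc7, Bh6, Bd6, Bg5+, Bfe5, Bg3+, ... (list truncated; more exist).
Black has legal moves and is not in check → neither.

neither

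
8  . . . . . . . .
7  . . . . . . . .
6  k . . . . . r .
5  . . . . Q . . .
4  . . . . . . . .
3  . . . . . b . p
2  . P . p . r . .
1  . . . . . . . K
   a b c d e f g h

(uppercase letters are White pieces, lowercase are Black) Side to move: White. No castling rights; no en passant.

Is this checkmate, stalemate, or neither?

White to move; white king on h1.
In check: yes, from the black bishop on f3.
King squares — g1: attacked by Rg6; g2: attacked by Rf2; h2: attacked by Rf2.
Legal moves for White: none.
In check with no legal moves → checkmate.

checkmate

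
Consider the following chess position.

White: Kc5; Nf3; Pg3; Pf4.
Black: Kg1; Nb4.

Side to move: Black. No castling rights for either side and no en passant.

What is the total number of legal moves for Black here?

4

Black to move; king on g1.
In check: yes, from the white knight on f3.
Legal moves: Kg2, Kf2, Kh1, Kf1.
Count: 4.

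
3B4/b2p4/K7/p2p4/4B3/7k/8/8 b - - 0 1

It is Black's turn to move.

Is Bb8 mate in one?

no

After Bb8: white king on a6; in check: no.
White is not in check, so this cannot be checkmate.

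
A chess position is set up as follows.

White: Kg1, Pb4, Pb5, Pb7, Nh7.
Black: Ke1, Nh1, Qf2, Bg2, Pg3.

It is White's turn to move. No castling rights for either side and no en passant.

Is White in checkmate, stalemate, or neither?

checkmate

White to move; white king on g1.
In check: yes, from the black queen on f2.
King squares — f1: attacked by Ke1; h1: attacked by Bg2; f2: attacked by Ke1; g2: attacked by Qf2; h2: attacked by Pg3.
Legal moves for White: none.
In check with no legal moves → checkmate.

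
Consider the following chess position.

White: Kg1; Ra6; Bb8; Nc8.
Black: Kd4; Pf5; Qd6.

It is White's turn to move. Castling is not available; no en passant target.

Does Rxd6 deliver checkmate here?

no

After Rxd6: black king on d4; in check: yes, from the white rook on d6.
Black has 6 legal replies: Ke5, Kc5, Ke4, Kc4, Ke3, Kc3.
In check but a legal move exists → not checkmate.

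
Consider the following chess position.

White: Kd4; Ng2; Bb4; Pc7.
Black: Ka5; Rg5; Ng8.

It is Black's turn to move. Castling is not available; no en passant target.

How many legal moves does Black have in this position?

5

Black to move; king on a5.
In check: yes, from the white bishop on b4.
Legal moves: Kb6, Ka6, Kb5, Kxb4, Ka4.
Count: 5.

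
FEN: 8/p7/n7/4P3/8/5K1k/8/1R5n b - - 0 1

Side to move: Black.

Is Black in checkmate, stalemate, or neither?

Black to move; black king on h3.
In check: no.
Legal moves for Black: Nb8, Nc7, Nc5, Nb4, Kh4, Kh2, Ng3, Nf2.
Black has 8 legal moves and is not in check → neither.

neither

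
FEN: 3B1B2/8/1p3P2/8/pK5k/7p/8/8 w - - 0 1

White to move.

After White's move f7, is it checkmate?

After f7: black king on h4; in check: yes, from the white bishop on d8.
Black has 3 legal replies: Kh5, Kg4, Kg3.
In check but a legal move exists → not checkmate.

no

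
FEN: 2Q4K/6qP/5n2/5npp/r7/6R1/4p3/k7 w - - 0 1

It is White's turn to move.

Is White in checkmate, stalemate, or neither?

checkmate

White to move; white king on h8.
In check: yes, from the black queen on g7.
King squares — g7: attacked by Nf5; h7: own pawn; g8: attacked by Nf6.
Legal moves for White: none.
In check with no legal moves → checkmate.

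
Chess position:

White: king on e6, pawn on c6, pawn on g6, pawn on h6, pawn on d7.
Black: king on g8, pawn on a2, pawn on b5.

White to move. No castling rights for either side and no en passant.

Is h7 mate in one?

After h7: black king on g8; in check: yes, from the white pawn on h7.
Black has 3 legal replies: Kh8, Kf8, Kg7.
In check but a legal move exists → not checkmate.

no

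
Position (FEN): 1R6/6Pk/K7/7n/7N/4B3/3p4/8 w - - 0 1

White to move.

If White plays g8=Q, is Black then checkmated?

yes

After g8=Q: black king on h7; in check: yes, from the white queen on g8.
King squares — g6: attacked by Nh4; h6: attacked by Be3; g7: attacked by Qg8; g8: attacked by Rb8; h8: attacked by Qg8.
Black has no legal moves → checkmate.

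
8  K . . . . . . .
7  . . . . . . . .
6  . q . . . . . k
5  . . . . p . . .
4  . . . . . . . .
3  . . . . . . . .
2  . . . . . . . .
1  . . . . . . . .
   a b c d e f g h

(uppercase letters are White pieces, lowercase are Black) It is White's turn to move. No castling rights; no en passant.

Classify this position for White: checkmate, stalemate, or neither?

White to move; white king on a8.
In check: no.
King squares — a7: attacked by Qb6; b7: attacked by Qb6; b8: attacked by Qb6.
Legal moves for White: none.
Not in check and no legal moves → stalemate.

stalemate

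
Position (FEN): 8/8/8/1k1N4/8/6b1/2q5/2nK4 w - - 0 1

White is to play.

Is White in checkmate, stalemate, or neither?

White to move; white king on d1.
In check: yes, from the black queen on c2.
King squares — c1: attacked by Qc2; e1: attacked by Bg3; c2: available; d2: attacked by Qc2; e2: attacked by Nc1.
Legal moves for White: Kxc2.
White is in check but has 1 legal move → neither.

neither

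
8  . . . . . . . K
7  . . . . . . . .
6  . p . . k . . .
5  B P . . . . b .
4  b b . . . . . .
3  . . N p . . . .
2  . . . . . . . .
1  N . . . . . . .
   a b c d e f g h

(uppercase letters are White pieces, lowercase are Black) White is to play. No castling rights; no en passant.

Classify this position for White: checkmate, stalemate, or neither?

White to move; white king on h8.
In check: no.
Legal moves for White: Kg8, Kh7, Kg7, Bxb6, Bxb4, Nd5, Ne4, Nxa4, Ne2, Na2, Nd1, Nb1, Nb3, Nc2.
White has 14 legal moves and is not in check → neither.

neither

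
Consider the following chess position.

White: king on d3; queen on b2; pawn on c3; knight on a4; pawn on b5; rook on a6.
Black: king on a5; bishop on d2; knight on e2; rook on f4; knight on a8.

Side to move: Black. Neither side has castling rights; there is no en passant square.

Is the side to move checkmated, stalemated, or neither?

Black to move; black king on a5.
In check: yes, from the white rook on a6.
King squares — a4: attacked by Ra6; b4: attacked by Qb2; b5: attacked by Qb2; a6: attacked by Pb5; b6: attacked by Na4.
Legal moves for Black: none.
In check with no legal moves → checkmate.

checkmate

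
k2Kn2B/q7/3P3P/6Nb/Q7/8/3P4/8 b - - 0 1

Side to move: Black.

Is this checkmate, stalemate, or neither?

Black to move; black king on a8.
In check: no.
Legal moves for Black: Ng7, Nc7, Nf6, Nxd6, Kb8, Kb7, Qa6, Qa5+, Qxa4, Bf7, Bg6, Bg4, Bf3, Be2, Bd1.
Black has 15 legal moves and is not in check → neither.

neither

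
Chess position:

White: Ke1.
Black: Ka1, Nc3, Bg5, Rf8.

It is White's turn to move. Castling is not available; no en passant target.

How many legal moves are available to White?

White to move; king on e1.
In check: no.
Legal moves: none.
Count: 0.

0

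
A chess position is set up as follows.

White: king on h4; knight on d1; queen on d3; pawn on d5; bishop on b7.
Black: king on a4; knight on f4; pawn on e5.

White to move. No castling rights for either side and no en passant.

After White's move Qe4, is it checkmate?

no

After Qe4: black king on a4; in check: yes, from the white queen on e4.
Black has 4 legal replies: Kb5, Ka5, Kb3, Ka3.
In check but a legal move exists → not checkmate.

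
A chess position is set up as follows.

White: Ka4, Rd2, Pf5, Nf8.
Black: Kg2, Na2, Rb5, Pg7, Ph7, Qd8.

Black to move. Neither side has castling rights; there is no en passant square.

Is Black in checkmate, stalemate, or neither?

Black to move; black king on g2.
In check: yes, from the white rook on d2.
King squares — f1: available; g1: available; h1: available; f2: attacked by Rd2; h2: attacked by Rd2; f3: available; g3: available; h3: available.
Legal moves for Black: Kh3, Kg3, Kf3, Kh1, Kg1, Kf1, Qxd2.
Black is in check but has 7 legal moves → neither.

neither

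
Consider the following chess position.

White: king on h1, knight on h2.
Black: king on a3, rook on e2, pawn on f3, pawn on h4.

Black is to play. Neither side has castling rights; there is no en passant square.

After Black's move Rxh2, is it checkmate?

no

After Rxh2: white king on h1; in check: yes, from the black rook on h2.
White has 2 legal replies: Kxh2, Kg1.
In check but a legal move exists → not checkmate.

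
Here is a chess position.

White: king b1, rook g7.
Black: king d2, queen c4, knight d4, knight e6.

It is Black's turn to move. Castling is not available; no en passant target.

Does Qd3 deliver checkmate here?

no

After Qd3: white king on b1; in check: yes, from the black queen on d3.
White has 3 legal replies: Kb2, Ka2, Ka1.
In check but a legal move exists → not checkmate.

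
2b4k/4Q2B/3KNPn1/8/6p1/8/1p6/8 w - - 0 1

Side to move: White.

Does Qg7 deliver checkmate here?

yes

After Qg7: black king on h8; in check: yes, from the white queen on g7.
King squares — g7: attacked by Ne6; h7: attacked by Qg7; g8: attacked by Qg7.
Black has no legal moves → checkmate.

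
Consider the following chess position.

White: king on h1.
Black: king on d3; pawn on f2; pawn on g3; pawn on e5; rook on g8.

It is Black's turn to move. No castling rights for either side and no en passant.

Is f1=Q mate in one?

After f1=Q: white king on h1; in check: yes, from the black queen on f1.
King squares — g1: attacked by Qf1; g2: attacked by Qf1; h2: attacked by Pg3.
White has no legal moves → checkmate.

yes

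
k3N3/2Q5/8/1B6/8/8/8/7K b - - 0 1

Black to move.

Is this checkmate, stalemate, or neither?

Black to move; black king on a8.
In check: no.
King squares — a7: attacked by Qc7; b7: attacked by Qc7; b8: attacked by Qc7.
Legal moves for Black: none.
Not in check and no legal moves → stalemate.

stalemate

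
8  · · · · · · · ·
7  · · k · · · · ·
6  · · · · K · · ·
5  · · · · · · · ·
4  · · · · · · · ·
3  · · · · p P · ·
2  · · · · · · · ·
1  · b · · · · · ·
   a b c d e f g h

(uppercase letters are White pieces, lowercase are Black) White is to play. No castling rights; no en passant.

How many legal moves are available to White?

White to move; king on e6.
In check: no.
Legal moves: Kf7, Ke7, Kf6, Ke5, Kd5, f4.
Count: 6.

6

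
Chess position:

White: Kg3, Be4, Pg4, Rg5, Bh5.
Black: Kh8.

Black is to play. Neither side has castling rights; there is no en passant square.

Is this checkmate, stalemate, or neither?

Black to move; black king on h8.
In check: no.
King squares — g7: attacked by Rg5; h7: attacked by Be4; g8: attacked by Rg5.
Legal moves for Black: none.
Not in check and no legal moves → stalemate.

stalemate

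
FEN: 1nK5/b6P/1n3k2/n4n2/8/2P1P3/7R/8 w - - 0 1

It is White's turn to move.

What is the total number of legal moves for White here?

White to move; king on c8.
In check: yes, from the black knight on b6.
Legal moves: Kd8, Kc7.
Count: 2.

2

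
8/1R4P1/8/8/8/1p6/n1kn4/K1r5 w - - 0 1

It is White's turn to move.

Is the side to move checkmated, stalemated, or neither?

checkmate

White to move; white king on a1.
In check: yes, from the black rook on c1.
King squares — b1: attacked by Rc1; a2: attacked by Pb3; b2: attacked by Kc2.
Legal moves for White: none.
In check with no legal moves → checkmate.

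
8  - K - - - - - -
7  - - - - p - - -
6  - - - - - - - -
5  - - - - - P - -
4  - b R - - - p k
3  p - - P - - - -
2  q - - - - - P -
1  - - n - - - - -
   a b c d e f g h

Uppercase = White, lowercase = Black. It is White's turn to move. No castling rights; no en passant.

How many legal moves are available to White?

20

White to move; king on b8.
In check: no.
Legal moves: Kc8, Ka8, Kc7, Kb7, Ka7, Rc8, Rc7, Rc6, Rc5, Rxg4+, Rf4, Re4, Rd4, Rxb4, Rc3, Rc2, Rxc1, f6, d4, g3+.
Count: 20.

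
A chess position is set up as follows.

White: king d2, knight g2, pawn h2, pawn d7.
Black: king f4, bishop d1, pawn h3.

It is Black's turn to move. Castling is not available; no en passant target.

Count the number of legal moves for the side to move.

Black to move; king on f4.
In check: yes, from the white knight on g2.
Legal moves: Kg5, Kf5, Ke5, Kg4, Ke4, Kf3, hxg2.
Count: 7.

7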